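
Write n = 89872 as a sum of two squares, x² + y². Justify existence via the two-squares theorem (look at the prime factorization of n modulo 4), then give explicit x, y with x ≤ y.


Step 1: Factor n = 89872 = 2^4 · 41 · 137.
Step 2: Check the mod-4 condition on each prime factor: 2 = 2 (special); 41 ≡ 1 (mod 4), exponent 1; 137 ≡ 1 (mod 4), exponent 1.
All primes ≡ 3 (mod 4) appear to even exponent (or don't appear), so by the two-squares theorem n IS expressible as a sum of two squares.
Step 3: Build a representation. Group n = k² · m with k = 4 and m = 41 · 137 = 5617 (a product of primes ≡ 1 (mod 4)); a representation of m scales to one of n via (k·x)² + (k·y)² = k²(x² + y²). Each prime p ≡ 1 (mod 4) is itself a sum of two squares; find a² by testing p − a² for a perfect square:
  41: 41 − 1² = 40, 41 − 2² = 37, 41 − 3² = 32, 41 − 4² = 25 = 5² ⇒ 41 = 4² + 5².
  137: 137 − 1² = 136, 137 − 2² = 133, 137 − 3² = 128, 137 − 4² = 121 = 11² ⇒ 137 = 4² + 11².
  Combine using the Brahmagupta–Fibonacci identity (a² + b²)(c² + d²) = (ac − bd)² + (ad + bc)² = (ac + bd)² + (ad − bc)²:
  41 · 137 = 5617: from (4² + 5²)(4² + 11²), take (4·4 − 5·11, 4·11 + 5·4) = (16 − 55, 44 + 20) = (-39, 64); dropping signs (only squares matter) gives (39, 64); check 39² + 64² = 1521 + 4096 = 5617 ✓.
  Scale by k = 4: (4·39, 4·64) = (156, 256).
Step 4: Order so x ≤ y and verify: 156² + 256² = 24336 + 65536 = 89872 = n. ✓

n = 89872 = 156² + 256² (one valid representation with x ≤ y).


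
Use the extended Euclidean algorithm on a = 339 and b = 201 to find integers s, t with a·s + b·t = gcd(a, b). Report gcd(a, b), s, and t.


Euclidean algorithm on (339, 201) — divide until remainder is 0:
  339 = 1 · 201 + 138
  201 = 1 · 138 + 63
  138 = 2 · 63 + 12
  63 = 5 · 12 + 3
  12 = 4 · 3 + 0
gcd(339, 201) = 3.
Track Bezout coefficients alongside the remainders: start with r₀ = 339 = a·1 + b·0 (s = 1, t = 0) and r₁ = 201 = a·0 + b·1 (s = 0, t = 1); each new remainder r_{k+1} = r_{k-1} − q_k·r_k inherits s_{k+1} = s_{k-1} − q_k·s_k, t_{k+1} = t_{k-1} − q_k·t_k, so r_k = a·s_k + b·t_k at every step:
  q = 1: r = 138, s = 1 − 1·0 = 1, t = 0 − 1·1 = -1  (check: 339·1 + 201·(-1) = 138)
  q = 1: r = 63, s = 0 − 1·1 = -1, t = 1 − 1·(-1) = 2  (check: 339·(-1) + 201·2 = 63)
  q = 2: r = 12, s = 1 − 2·(-1) = 3, t = -1 − 2·2 = -5  (check: 339·3 + 201·(-5) = 12)
  q = 5: r = 3, s = -1 − 5·3 = -16, t = 2 − 5·(-5) = 27  (check: 339·(-16) + 201·27 = 3)
The row with r = 3 (the gcd) gives the Bezout coefficients s = -16, t = 27.
Result: 339 · (-16) + 201 · (27) = 3.

gcd(339, 201) = 3; s = -16, t = 27 (check: 339·(-16) + 201·27 = 3).


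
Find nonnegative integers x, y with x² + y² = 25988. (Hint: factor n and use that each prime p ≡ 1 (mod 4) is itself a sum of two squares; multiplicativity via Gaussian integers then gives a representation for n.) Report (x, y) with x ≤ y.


Step 1: Factor n = 25988 = 2^2 · 73 · 89.
Step 2: Check the mod-4 condition on each prime factor: 2 = 2 (special); 73 ≡ 1 (mod 4), exponent 1; 89 ≡ 1 (mod 4), exponent 1.
All primes ≡ 3 (mod 4) appear to even exponent (or don't appear), so by the two-squares theorem n IS expressible as a sum of two squares.
Step 3: Build a representation. Group n = k² · m with k = 2 and m = 73 · 89 = 6497 (a product of primes ≡ 1 (mod 4)); a representation of m scales to one of n via (k·x)² + (k·y)² = k²(x² + y²). Each prime p ≡ 1 (mod 4) is itself a sum of two squares; find a² by testing p − a² for a perfect square:
  73: 73 − 1² = 72, 73 − 2² = 69, 73 − 3² = 64 = 8² ⇒ 73 = 3² + 8².
  89: 89 − 1² = 88, 89 − 2² = 85, 89 − 3² = 80, 89 − 4² = 73, 89 − 5² = 64 = 8² ⇒ 89 = 5² + 8².
  Combine using the Brahmagupta–Fibonacci identity (a² + b²)(c² + d²) = (ac − bd)² + (ad + bc)² = (ac + bd)² + (ad − bc)²:
  73 · 89 = 6497: from (3² + 8²)(5² + 8²), take (3·5 − 8·8, 3·8 + 8·5) = (15 − 64, 24 + 40) = (-49, 64); dropping signs (only squares matter) gives (49, 64); check 49² + 64² = 2401 + 4096 = 6497 ✓.
  Scale by k = 2: (2·49, 2·64) = (98, 128).
Step 4: Order so x ≤ y and verify: 98² + 128² = 9604 + 16384 = 25988 = n. ✓

n = 25988 = 98² + 128² (one valid representation with x ≤ y).


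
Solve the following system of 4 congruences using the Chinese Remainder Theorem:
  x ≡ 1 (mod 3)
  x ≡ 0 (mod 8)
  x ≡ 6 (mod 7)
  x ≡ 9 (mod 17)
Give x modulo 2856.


Product of moduli M = 3 · 8 · 7 · 17 = 2856.
Merge one congruence at a time:
  Start: x ≡ 1 (mod 3).
  Combine with x ≡ 0 (mod 8); new modulus lcm = 24.
    Write x = 1 + 3·t and substitute into x ≡ 0 (mod 8): 3·t ≡ 0 − 1 = -1 (mod 8).
    Reduce coefficients mod 8: 3·t ≡ 7 (mod 8).
    The inverse of 3 mod 8 is 3 (since 3·3 = 9 = 1·8 + 1), so t ≡ 3·7 = 21 ≡ 5 (mod 8).
    Then x = 1 + 3·5 = 16, valid modulo lcm(3, 8) = 24: x ≡ 16 (mod 24).
  Combine with x ≡ 6 (mod 7); new modulus lcm = 168.
    Write x = 16 + 24·t and substitute into x ≡ 6 (mod 7): 24·t ≡ 6 − 16 = -10 (mod 7).
    Reduce coefficients mod 7: 3·t ≡ 4 (mod 7).
    The inverse of 3 mod 7 is 5 (since 3·5 = 15 = 2·7 + 1), so t ≡ 5·4 = 20 ≡ 6 (mod 7).
    Then x = 16 + 24·6 = 160, valid modulo lcm(24, 7) = 168: x ≡ 160 (mod 168).
  Combine with x ≡ 9 (mod 17); new modulus lcm = 2856.
    Write x = 160 + 168·t and substitute into x ≡ 9 (mod 17): 168·t ≡ 9 − 160 = -151 (mod 17).
    Reduce coefficients mod 17: 15·t ≡ 2 (mod 17).
    The inverse of 15 mod 17 is 8 (since 15·8 = 120 = 7·17 + 1), so t ≡ 8·2 = 16 ≡ 16 (mod 17).
    Then x = 160 + 168·16 = 2848, valid modulo lcm(168, 17) = 2856: x ≡ 2848 (mod 2856).
Verify against each original: 2848 mod 3 = 1, 2848 mod 8 = 0, 2848 mod 7 = 6, 2848 mod 17 = 9.

x ≡ 2848 (mod 2856).


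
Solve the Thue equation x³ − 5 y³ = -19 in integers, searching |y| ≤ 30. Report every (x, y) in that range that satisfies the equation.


The equation is x³ - 5y³ = -19. For fixed y, x³ = 5·y³ − 19, so a solution requires the RHS to be a perfect cube.
Strategy: iterate y from -30 to 30, compute RHS = 5·y³ − 19, and check whether it is a (positive or negative) perfect cube.
Check small values of y:
  y = 0: RHS = -19 is not a perfect cube.
  y = 1: RHS = -14 is not a perfect cube.
  y = -1: RHS = -24 is not a perfect cube.
  y = 2: RHS = 21 is not a perfect cube.
  y = -2: RHS = -59 is not a perfect cube.
  y = 3: RHS = 116 is not a perfect cube.
  y = -3: RHS = -154 is not a perfect cube.
Continuing the search up to |y| = 30 finds no solutions either.
No (x, y) in the scanned range satisfies the equation.

No integer solutions with |y| ≤ 30.


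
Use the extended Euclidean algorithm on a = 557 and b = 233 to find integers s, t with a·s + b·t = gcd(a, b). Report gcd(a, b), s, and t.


Euclidean algorithm on (557, 233) — divide until remainder is 0:
  557 = 2 · 233 + 91
  233 = 2 · 91 + 51
  91 = 1 · 51 + 40
  51 = 1 · 40 + 11
  40 = 3 · 11 + 7
  11 = 1 · 7 + 4
  7 = 1 · 4 + 3
  4 = 1 · 3 + 1
  3 = 3 · 1 + 0
gcd(557, 233) = 1.
Track Bezout coefficients alongside the remainders: start with r₀ = 557 = a·1 + b·0 (s = 1, t = 0) and r₁ = 233 = a·0 + b·1 (s = 0, t = 1); each new remainder r_{k+1} = r_{k-1} − q_k·r_k inherits s_{k+1} = s_{k-1} − q_k·s_k, t_{k+1} = t_{k-1} − q_k·t_k, so r_k = a·s_k + b·t_k at every step:
  q = 2: r = 91, s = 1 − 2·0 = 1, t = 0 − 2·1 = -2  (check: 557·1 + 233·(-2) = 91)
  q = 2: r = 51, s = 0 − 2·1 = -2, t = 1 − 2·(-2) = 5  (check: 557·(-2) + 233·5 = 51)
  q = 1: r = 40, s = 1 − 1·(-2) = 3, t = -2 − 1·5 = -7  (check: 557·3 + 233·(-7) = 40)
  q = 1: r = 11, s = -2 − 1·3 = -5, t = 5 − 1·(-7) = 12  (check: 557·(-5) + 233·12 = 11)
  q = 3: r = 7, s = 3 − 3·(-5) = 18, t = -7 − 3·12 = -43  (check: 557·18 + 233·(-43) = 7)
  q = 1: r = 4, s = -5 − 1·18 = -23, t = 12 − 1·(-43) = 55  (check: 557·(-23) + 233·55 = 4)
  q = 1: r = 3, s = 18 − 1·(-23) = 41, t = -43 − 1·55 = -98  (check: 557·41 + 233·(-98) = 3)
  q = 1: r = 1, s = -23 − 1·41 = -64, t = 55 − 1·(-98) = 153  (check: 557·(-64) + 233·153 = 1)
The row with r = 1 (the gcd) gives the Bezout coefficients s = -64, t = 153.
Result: 557 · (-64) + 233 · (153) = 1.

gcd(557, 233) = 1; s = -64, t = 153 (check: 557·(-64) + 233·153 = 1).


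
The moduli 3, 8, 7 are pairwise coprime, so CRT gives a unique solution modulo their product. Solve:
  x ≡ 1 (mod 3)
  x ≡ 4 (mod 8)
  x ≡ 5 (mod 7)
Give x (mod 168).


Moduli 3, 8, 7 are pairwise coprime; by CRT there is a unique solution modulo M = 3 · 8 · 7 = 168.
Solve pairwise, accumulating the modulus:
  Start with x ≡ 1 (mod 3).
  Combine with x ≡ 4 (mod 8): since gcd(3, 8) = 1, we get a unique residue mod 24.
    Write x = 1 + 3·t and substitute into x ≡ 4 (mod 8): 3·t ≡ 4 − 1 = 3 (mod 8).
    The inverse of 3 mod 8 is 3 (since 3·3 = 9 = 1·8 + 1), so t ≡ 3·3 = 9 ≡ 1 (mod 8).
    Then x = 1 + 3·1 = 4, valid modulo lcm(3, 8) = 24: x ≡ 4 (mod 24).
  Combine with x ≡ 5 (mod 7): since gcd(24, 7) = 1, we get a unique residue mod 168.
    Write x = 4 + 24·t and substitute into x ≡ 5 (mod 7): 24·t ≡ 5 − 4 = 1 (mod 7).
    Reduce coefficients mod 7: 3·t ≡ 1 (mod 7).
    The inverse of 3 mod 7 is 5 (since 3·5 = 15 = 2·7 + 1), so t ≡ 5·1 = 5 ≡ 5 (mod 7).
    Then x = 4 + 24·5 = 124, valid modulo lcm(24, 7) = 168: x ≡ 124 (mod 168).
Verify: 124 mod 3 = 1 ✓, 124 mod 8 = 4 ✓, 124 mod 7 = 5 ✓.

x ≡ 124 (mod 168).


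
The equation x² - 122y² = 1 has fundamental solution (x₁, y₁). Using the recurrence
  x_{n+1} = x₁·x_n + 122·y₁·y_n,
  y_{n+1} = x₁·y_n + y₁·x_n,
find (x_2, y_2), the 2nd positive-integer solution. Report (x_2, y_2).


Step 1: Find the fundamental solution (x₁, y₁) of x² - 122y² = 1.
  Expand √122 as a continued fraction. a₀ = ⌊√122⌋ = 11; iterate m_{k+1} = d_k·a_k − m_k, d_{k+1} = (122 − m_{k+1}²)/d_k, a_{k+1} = ⌊(a₀ + m_{k+1})/d_{k+1}⌋ (starting m₀ = 0, d₀ = 1), with convergents p_k = a_k·p_{k-1} + p_{k-2}, q_k = a_k·q_{k-1} + q_{k-2} (p₋₁ = 1, q₋₁ = 0):
  k = 0: a₀ = 11; p₀/q₀ = 11/1; p₀² − 122·q₀² = 121 − 122 = -1.
  k = 1: m = 11, d = 1, a = ⌊(11 + 11)/1⌋ = 22; p/q = (22·11 + 1)/(22·1 + 0) = 243/22; p² − 122·q² = 59049 − 59048 = 1.
  The first convergent with p² − 122·q² = 1 gives the fundamental solution (x₁, y₁) = (243, 22).
Step 2: Apply the recurrence (x_{n+1}, y_{n+1}) = (x₁x_n + 122y₁y_n, x₁y_n + y₁x_n) repeatedly.
  From (x_1, y_1) = (243, 22): x_2 = 243·243 + 122·22·22 = 118097; y_2 = 243·22 + 22·243 = 10692.
Step 3: Verify x_2² - 122·y_2² = 13946901409 - 13946901408 = 1 (should be 1). ✓

(x_1, y_1) = (243, 22); (x_2, y_2) = (118097, 10692).


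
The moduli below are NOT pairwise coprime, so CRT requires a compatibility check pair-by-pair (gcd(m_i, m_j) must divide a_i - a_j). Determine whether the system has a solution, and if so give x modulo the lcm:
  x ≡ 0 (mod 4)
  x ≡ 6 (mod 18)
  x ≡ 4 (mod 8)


Moduli 4, 18, 8 are not pairwise coprime, so CRT works modulo lcm(m_i) when all pairwise compatibility conditions hold.
Pairwise compatibility: gcd(m_i, m_j) must divide a_i - a_j for every pair.
Merge one congruence at a time:
  Start: x ≡ 0 (mod 4).
  Combine with x ≡ 6 (mod 18): gcd(4, 18) = 2; 6 - 0 = 6, which IS divisible by 2, so compatible.
    Write x = 0 + 4·t and substitute into x ≡ 6 (mod 18): 4·t ≡ 6 − 0 = 6 (mod 18).
    Divide the congruence (and modulus) by g = 2: 2·t ≡ 3 (mod 9).
    The inverse of 2 mod 9 is 5 (since 2·5 = 10 = 1·9 + 1), so t ≡ 5·3 = 15 ≡ 6 (mod 9).
    Then x = 0 + 4·6 = 24, valid modulo lcm(4, 18) = 36: x ≡ 24 (mod 36).
  Combine with x ≡ 4 (mod 8): gcd(36, 8) = 4; 4 - 24 = -20, which IS divisible by 4, so compatible.
    Write x = 24 + 36·t and substitute into x ≡ 4 (mod 8): 36·t ≡ 4 − 24 = -20 (mod 8).
    Divide the congruence (and modulus) by g = 4: 9·t ≡ -5 (mod 2).
    Reduce coefficients mod 2: 1·t ≡ 1 (mod 2).
    So t ≡ 1 (mod 2).
    Then x = 24 + 36·1 = 60, valid modulo lcm(36, 8) = 72: x ≡ 60 (mod 72).
Verify: 60 mod 4 = 0, 60 mod 18 = 6, 60 mod 8 = 4.

x ≡ 60 (mod 72).


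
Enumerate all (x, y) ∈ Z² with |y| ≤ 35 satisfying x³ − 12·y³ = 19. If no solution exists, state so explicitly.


The equation is x³ - 12y³ = 19. For fixed y, x³ = 12·y³ + 19, so a solution requires the RHS to be a perfect cube.
Strategy: iterate y from -35 to 35, compute RHS = 12·y³ + 19, and check whether it is a (positive or negative) perfect cube.
Check small values of y:
  y = 0: RHS = 19 is not a perfect cube.
  y = 1: RHS = 31 is not a perfect cube.
  y = -1: RHS = 7 is not a perfect cube.
  y = 2: RHS = 115 is not a perfect cube.
  y = -2: RHS = -77 is not a perfect cube.
  y = 3: RHS = 343 = (7)³ ⇒ x = 7 works.
  y = -3: RHS = -305 is not a perfect cube.
Continuing the search up to |y| = 35 finds no further solutions beyond those listed.
Collected solutions: (7, 3).

Solutions (with |y| ≤ 35): (7, 3).


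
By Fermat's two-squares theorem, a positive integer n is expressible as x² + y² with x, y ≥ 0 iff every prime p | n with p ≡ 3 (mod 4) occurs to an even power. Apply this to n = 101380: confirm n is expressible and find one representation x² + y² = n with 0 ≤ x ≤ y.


Step 1: Factor n = 101380 = 2^2 · 5 · 37 · 137.
Step 2: Check the mod-4 condition on each prime factor: 2 = 2 (special); 5 ≡ 1 (mod 4), exponent 1; 37 ≡ 1 (mod 4), exponent 1; 137 ≡ 1 (mod 4), exponent 1.
All primes ≡ 3 (mod 4) appear to even exponent (or don't appear), so by the two-squares theorem n IS expressible as a sum of two squares.
Step 3: Build a representation. Group n = k² · m with k = 2 and m = 5 · 37 · 137 = 25345 (a product of primes ≡ 1 (mod 4)); a representation of m scales to one of n via (k·x)² + (k·y)² = k²(x² + y²). Each prime p ≡ 1 (mod 4) is itself a sum of two squares; find a² by testing p − a² for a perfect square:
  5: 5 − 1² = 4 = 2² ⇒ 5 = 1² + 2².
  37: 37 − 1² = 36 = 6² ⇒ 37 = 1² + 6².
  137: 137 − 1² = 136, 137 − 2² = 133, 137 − 3² = 128, 137 − 4² = 121 = 11² ⇒ 137 = 4² + 11².
  Combine using the Brahmagupta–Fibonacci identity (a² + b²)(c² + d²) = (ac − bd)² + (ad + bc)² = (ac + bd)² + (ad − bc)²:
  5 · 37 = 185: from (1² + 2²)(1² + 6²), take (1·1 − 2·6, 1·6 + 2·1) = (1 − 12, 6 + 2) = (-11, 8); dropping signs (only squares matter) gives (11, 8); check 11² + 8² = 121 + 64 = 185 ✓.
  185 · 137 = 25345: from (11² + 8²)(4² + 11²), take (11·4 − 8·11, 11·11 + 8·4) = (44 − 88, 121 + 32) = (-44, 153); dropping signs (only squares matter) gives (44, 153); check 44² + 153² = 1936 + 23409 = 25345 ✓.
  Scale by k = 2: (2·44, 2·153) = (88, 306).
Step 4: Order so x ≤ y and verify: 88² + 306² = 7744 + 93636 = 101380 = n. ✓

n = 101380 = 88² + 306² (one valid representation with x ≤ y).


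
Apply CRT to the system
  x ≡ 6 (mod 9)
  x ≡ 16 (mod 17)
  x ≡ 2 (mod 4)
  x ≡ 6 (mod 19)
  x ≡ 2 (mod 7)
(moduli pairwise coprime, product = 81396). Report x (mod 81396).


Product of moduli M = 9 · 17 · 4 · 19 · 7 = 81396.
Merge one congruence at a time:
  Start: x ≡ 6 (mod 9).
  Combine with x ≡ 16 (mod 17); new modulus lcm = 153.
    Write x = 6 + 9·t and substitute into x ≡ 16 (mod 17): 9·t ≡ 16 − 6 = 10 (mod 17).
    The inverse of 9 mod 17 is 2 (since 9·2 = 18 = 1·17 + 1), so t ≡ 2·10 = 20 ≡ 3 (mod 17).
    Then x = 6 + 9·3 = 33, valid modulo lcm(9, 17) = 153: x ≡ 33 (mod 153).
  Combine with x ≡ 2 (mod 4); new modulus lcm = 612.
    Write x = 33 + 153·t and substitute into x ≡ 2 (mod 4): 153·t ≡ 2 − 33 = -31 (mod 4).
    Reduce coefficients mod 4: 1·t ≡ 1 (mod 4).
    So t ≡ 1 (mod 4).
    Then x = 33 + 153·1 = 186, valid modulo lcm(153, 4) = 612: x ≡ 186 (mod 612).
  Combine with x ≡ 6 (mod 19); new modulus lcm = 11628.
    Write x = 186 + 612·t and substitute into x ≡ 6 (mod 19): 612·t ≡ 6 − 186 = -180 (mod 19).
    Reduce coefficients mod 19: 4·t ≡ 10 (mod 19).
    The inverse of 4 mod 19 is 5 (since 4·5 = 20 = 1·19 + 1), so t ≡ 5·10 = 50 ≡ 12 (mod 19).
    Then x = 186 + 612·12 = 7530, valid modulo lcm(612, 19) = 11628: x ≡ 7530 (mod 11628).
  Combine with x ≡ 2 (mod 7); new modulus lcm = 81396.
    Write x = 7530 + 11628·t and substitute into x ≡ 2 (mod 7): 11628·t ≡ 2 − 7530 = -7528 (mod 7).
    Reduce coefficients mod 7: 1·t ≡ 4 (mod 7).
    So t ≡ 4 (mod 7).
    Then x = 7530 + 11628·4 = 54042, valid modulo lcm(11628, 7) = 81396: x ≡ 54042 (mod 81396).
Verify against each original: 54042 mod 9 = 6, 54042 mod 17 = 16, 54042 mod 4 = 2, 54042 mod 19 = 6, 54042 mod 7 = 2.

x ≡ 54042 (mod 81396).


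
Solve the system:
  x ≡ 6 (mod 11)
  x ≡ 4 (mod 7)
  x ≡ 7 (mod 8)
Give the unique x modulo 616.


Moduli 11, 7, 8 are pairwise coprime; by CRT there is a unique solution modulo M = 11 · 7 · 8 = 616.
Solve pairwise, accumulating the modulus:
  Start with x ≡ 6 (mod 11).
  Combine with x ≡ 4 (mod 7): since gcd(11, 7) = 1, we get a unique residue mod 77.
    Write x = 6 + 11·t and substitute into x ≡ 4 (mod 7): 11·t ≡ 4 − 6 = -2 (mod 7).
    Reduce coefficients mod 7: 4·t ≡ 5 (mod 7).
    The inverse of 4 mod 7 is 2 (since 4·2 = 8 = 1·7 + 1), so t ≡ 2·5 = 10 ≡ 3 (mod 7).
    Then x = 6 + 11·3 = 39, valid modulo lcm(11, 7) = 77: x ≡ 39 (mod 77).
  Combine with x ≡ 7 (mod 8): since gcd(77, 8) = 1, we get a unique residue mod 616.
    Write x = 39 + 77·t and substitute into x ≡ 7 (mod 8): 77·t ≡ 7 − 39 = -32 (mod 8).
    Reduce coefficients mod 8: 5·t ≡ 0 (mod 8).
    The inverse of 5 mod 8 is 5 (since 5·5 = 25 = 3·8 + 1), so t ≡ 5·0 = 0 ≡ 0 (mod 8).
    Then x = 39 + 77·0 = 39, valid modulo lcm(77, 8) = 616: x ≡ 39 (mod 616).
Verify: 39 mod 11 = 6 ✓, 39 mod 7 = 4 ✓, 39 mod 8 = 7 ✓.

x ≡ 39 (mod 616).


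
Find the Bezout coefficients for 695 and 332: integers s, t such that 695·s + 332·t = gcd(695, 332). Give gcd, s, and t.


Euclidean algorithm on (695, 332) — divide until remainder is 0:
  695 = 2 · 332 + 31
  332 = 10 · 31 + 22
  31 = 1 · 22 + 9
  22 = 2 · 9 + 4
  9 = 2 · 4 + 1
  4 = 4 · 1 + 0
gcd(695, 332) = 1.
Track Bezout coefficients alongside the remainders: start with r₀ = 695 = a·1 + b·0 (s = 1, t = 0) and r₁ = 332 = a·0 + b·1 (s = 0, t = 1); each new remainder r_{k+1} = r_{k-1} − q_k·r_k inherits s_{k+1} = s_{k-1} − q_k·s_k, t_{k+1} = t_{k-1} − q_k·t_k, so r_k = a·s_k + b·t_k at every step:
  q = 2: r = 31, s = 1 − 2·0 = 1, t = 0 − 2·1 = -2  (check: 695·1 + 332·(-2) = 31)
  q = 10: r = 22, s = 0 − 10·1 = -10, t = 1 − 10·(-2) = 21  (check: 695·(-10) + 332·21 = 22)
  q = 1: r = 9, s = 1 − 1·(-10) = 11, t = -2 − 1·21 = -23  (check: 695·11 + 332·(-23) = 9)
  q = 2: r = 4, s = -10 − 2·11 = -32, t = 21 − 2·(-23) = 67  (check: 695·(-32) + 332·67 = 4)
  q = 2: r = 1, s = 11 − 2·(-32) = 75, t = -23 − 2·67 = -157  (check: 695·75 + 332·(-157) = 1)
The row with r = 1 (the gcd) gives the Bezout coefficients s = 75, t = -157.
Result: 695 · (75) + 332 · (-157) = 1.

gcd(695, 332) = 1; s = 75, t = -157 (check: 695·75 + 332·(-157) = 1).


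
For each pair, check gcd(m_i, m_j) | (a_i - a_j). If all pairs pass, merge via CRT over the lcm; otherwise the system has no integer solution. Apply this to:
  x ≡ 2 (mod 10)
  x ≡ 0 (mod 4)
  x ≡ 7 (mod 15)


Moduli 10, 4, 15 are not pairwise coprime, so CRT works modulo lcm(m_i) when all pairwise compatibility conditions hold.
Pairwise compatibility: gcd(m_i, m_j) must divide a_i - a_j for every pair.
Merge one congruence at a time:
  Start: x ≡ 2 (mod 10).
  Combine with x ≡ 0 (mod 4): gcd(10, 4) = 2; 0 - 2 = -2, which IS divisible by 2, so compatible.
    Write x = 2 + 10·t and substitute into x ≡ 0 (mod 4): 10·t ≡ 0 − 2 = -2 (mod 4).
    Divide the congruence (and modulus) by g = 2: 5·t ≡ -1 (mod 2).
    Reduce coefficients mod 2: 1·t ≡ 1 (mod 2).
    So t ≡ 1 (mod 2).
    Then x = 2 + 10·1 = 12, valid modulo lcm(10, 4) = 20: x ≡ 12 (mod 20).
  Combine with x ≡ 7 (mod 15): gcd(20, 15) = 5; 7 - 12 = -5, which IS divisible by 5, so compatible.
    Write x = 12 + 20·t and substitute into x ≡ 7 (mod 15): 20·t ≡ 7 − 12 = -5 (mod 15).
    Divide the congruence (and modulus) by g = 5: 4·t ≡ -1 (mod 3).
    Reduce coefficients mod 3: 1·t ≡ 2 (mod 3).
    So t ≡ 2 (mod 3).
    Then x = 12 + 20·2 = 52, valid modulo lcm(20, 15) = 60: x ≡ 52 (mod 60).
Verify: 52 mod 10 = 2, 52 mod 4 = 0, 52 mod 15 = 7.

x ≡ 52 (mod 60).


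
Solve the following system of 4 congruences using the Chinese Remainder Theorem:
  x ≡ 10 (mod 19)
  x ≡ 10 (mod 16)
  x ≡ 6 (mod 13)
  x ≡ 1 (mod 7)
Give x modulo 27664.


Product of moduli M = 19 · 16 · 13 · 7 = 27664.
Merge one congruence at a time:
  Start: x ≡ 10 (mod 19).
  Combine with x ≡ 10 (mod 16); new modulus lcm = 304.
    Write x = 10 + 19·t and substitute into x ≡ 10 (mod 16): 19·t ≡ 10 − 10 = 0 (mod 16).
    Reduce coefficients mod 16: 3·t ≡ 0 (mod 16).
    The inverse of 3 mod 16 is 11 (since 3·11 = 33 = 2·16 + 1), so t ≡ 11·0 = 0 ≡ 0 (mod 16).
    Then x = 10 + 19·0 = 10, valid modulo lcm(19, 16) = 304: x ≡ 10 (mod 304).
  Combine with x ≡ 6 (mod 13); new modulus lcm = 3952.
    Write x = 10 + 304·t and substitute into x ≡ 6 (mod 13): 304·t ≡ 6 − 10 = -4 (mod 13).
    Reduce coefficients mod 13: 5·t ≡ 9 (mod 13).
    The inverse of 5 mod 13 is 8 (since 5·8 = 40 = 3·13 + 1), so t ≡ 8·9 = 72 ≡ 7 (mod 13).
    Then x = 10 + 304·7 = 2138, valid modulo lcm(304, 13) = 3952: x ≡ 2138 (mod 3952).
  Combine with x ≡ 1 (mod 7); new modulus lcm = 27664.
    Write x = 2138 + 3952·t and substitute into x ≡ 1 (mod 7): 3952·t ≡ 1 − 2138 = -2137 (mod 7).
    Reduce coefficients mod 7: 4·t ≡ 5 (mod 7).
    The inverse of 4 mod 7 is 2 (since 4·2 = 8 = 1·7 + 1), so t ≡ 2·5 = 10 ≡ 3 (mod 7).
    Then x = 2138 + 3952·3 = 13994, valid modulo lcm(3952, 7) = 27664: x ≡ 13994 (mod 27664).
Verify against each original: 13994 mod 19 = 10, 13994 mod 16 = 10, 13994 mod 13 = 6, 13994 mod 7 = 1.

x ≡ 13994 (mod 27664).


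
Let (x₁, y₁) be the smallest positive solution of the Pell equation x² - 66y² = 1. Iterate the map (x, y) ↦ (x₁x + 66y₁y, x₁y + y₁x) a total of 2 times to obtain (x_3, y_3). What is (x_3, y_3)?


Step 1: Find the fundamental solution (x₁, y₁) of x² - 66y² = 1.
  Expand √66 as a continued fraction. a₀ = ⌊√66⌋ = 8; iterate m_{k+1} = d_k·a_k − m_k, d_{k+1} = (66 − m_{k+1}²)/d_k, a_{k+1} = ⌊(a₀ + m_{k+1})/d_{k+1}⌋ (starting m₀ = 0, d₀ = 1), with convergents p_k = a_k·p_{k-1} + p_{k-2}, q_k = a_k·q_{k-1} + q_{k-2} (p₋₁ = 1, q₋₁ = 0):
  k = 0: a₀ = 8; p₀/q₀ = 8/1; p₀² − 66·q₀² = 64 − 66 = -2.
  k = 1: m = 8, d = 2, a = ⌊(8 + 8)/2⌋ = 8; p/q = (8·8 + 1)/(8·1 + 0) = 65/8; p² − 66·q² = 4225 − 4224 = 1.
  The first convergent with p² − 66·q² = 1 gives the fundamental solution (x₁, y₁) = (65, 8).
Step 2: Apply the recurrence (x_{n+1}, y_{n+1}) = (x₁x_n + 66y₁y_n, x₁y_n + y₁x_n) repeatedly.
  From (x_1, y_1) = (65, 8): x_2 = 65·65 + 66·8·8 = 8449; y_2 = 65·8 + 8·65 = 1040.
  From (x_2, y_2) = (8449, 1040): x_3 = 65·8449 + 66·8·1040 = 1098305; y_3 = 65·1040 + 8·8449 = 135192.
Step 3: Verify x_3² - 66·y_3² = 1206273873025 - 1206273873024 = 1 (should be 1). ✓

(x_1, y_1) = (65, 8); (x_3, y_3) = (1098305, 135192).


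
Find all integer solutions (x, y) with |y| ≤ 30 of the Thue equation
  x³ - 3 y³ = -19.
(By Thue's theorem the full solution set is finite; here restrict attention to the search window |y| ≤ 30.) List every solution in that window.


The equation is x³ - 3y³ = -19. For fixed y, x³ = 3·y³ − 19, so a solution requires the RHS to be a perfect cube.
Strategy: iterate y from -30 to 30, compute RHS = 3·y³ − 19, and check whether it is a (positive or negative) perfect cube.
Check small values of y:
  y = 0: RHS = -19 is not a perfect cube.
  y = 1: RHS = -16 is not a perfect cube.
  y = -1: RHS = -22 is not a perfect cube.
  y = 2: RHS = 5 is not a perfect cube.
  y = -2: RHS = -43 is not a perfect cube.
  y = 3: RHS = 62 is not a perfect cube.
  y = -3: RHS = -100 is not a perfect cube.
Continuing the search up to |y| = 30 finds no solutions either.
No (x, y) in the scanned range satisfies the equation.

No integer solutions with |y| ≤ 30.


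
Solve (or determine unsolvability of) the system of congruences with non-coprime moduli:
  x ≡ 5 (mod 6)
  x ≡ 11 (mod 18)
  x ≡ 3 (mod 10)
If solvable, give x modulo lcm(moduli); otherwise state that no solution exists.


Moduli 6, 18, 10 are not pairwise coprime, so CRT works modulo lcm(m_i) when all pairwise compatibility conditions hold.
Pairwise compatibility: gcd(m_i, m_j) must divide a_i - a_j for every pair.
Merge one congruence at a time:
  Start: x ≡ 5 (mod 6).
  Combine with x ≡ 11 (mod 18): gcd(6, 18) = 6; 11 - 5 = 6, which IS divisible by 6, so compatible.
    Write x = 5 + 6·t and substitute into x ≡ 11 (mod 18): 6·t ≡ 11 − 5 = 6 (mod 18).
    Divide the congruence (and modulus) by g = 6: 1·t ≡ 1 (mod 3).
    So t ≡ 1 (mod 3).
    Then x = 5 + 6·1 = 11, valid modulo lcm(6, 18) = 18: x ≡ 11 (mod 18).
  Combine with x ≡ 3 (mod 10): gcd(18, 10) = 2; 3 - 11 = -8, which IS divisible by 2, so compatible.
    Write x = 11 + 18·t and substitute into x ≡ 3 (mod 10): 18·t ≡ 3 − 11 = -8 (mod 10).
    Divide the congruence (and modulus) by g = 2: 9·t ≡ -4 (mod 5).
    Reduce coefficients mod 5: 4·t ≡ 1 (mod 5).
    The inverse of 4 mod 5 is 4 (since 4·4 = 16 = 3·5 + 1), so t ≡ 4·1 = 4 ≡ 4 (mod 5).
    Then x = 11 + 18·4 = 83, valid modulo lcm(18, 10) = 90: x ≡ 83 (mod 90).
Verify: 83 mod 6 = 5, 83 mod 18 = 11, 83 mod 10 = 3.

x ≡ 83 (mod 90).


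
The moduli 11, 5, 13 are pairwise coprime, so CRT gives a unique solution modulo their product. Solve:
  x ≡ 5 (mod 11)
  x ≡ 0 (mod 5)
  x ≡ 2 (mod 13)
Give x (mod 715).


Moduli 11, 5, 13 are pairwise coprime; by CRT there is a unique solution modulo M = 11 · 5 · 13 = 715.
Solve pairwise, accumulating the modulus:
  Start with x ≡ 5 (mod 11).
  Combine with x ≡ 0 (mod 5): since gcd(11, 5) = 1, we get a unique residue mod 55.
    Write x = 5 + 11·t and substitute into x ≡ 0 (mod 5): 11·t ≡ 0 − 5 = -5 (mod 5).
    Reduce coefficients mod 5: 1·t ≡ 0 (mod 5).
    So t ≡ 0 (mod 5).
    Then x = 5 + 11·0 = 5, valid modulo lcm(11, 5) = 55: x ≡ 5 (mod 55).
  Combine with x ≡ 2 (mod 13): since gcd(55, 13) = 1, we get a unique residue mod 715.
    Write x = 5 + 55·t and substitute into x ≡ 2 (mod 13): 55·t ≡ 2 − 5 = -3 (mod 13).
    Reduce coefficients mod 13: 3·t ≡ 10 (mod 13).
    The inverse of 3 mod 13 is 9 (since 3·9 = 27 = 2·13 + 1), so t ≡ 9·10 = 90 ≡ 12 (mod 13).
    Then x = 5 + 55·12 = 665, valid modulo lcm(55, 13) = 715: x ≡ 665 (mod 715).
Verify: 665 mod 11 = 5 ✓, 665 mod 5 = 0 ✓, 665 mod 13 = 2 ✓.

x ≡ 665 (mod 715).


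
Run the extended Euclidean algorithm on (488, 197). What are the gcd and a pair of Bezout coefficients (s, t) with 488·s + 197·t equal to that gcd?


Euclidean algorithm on (488, 197) — divide until remainder is 0:
  488 = 2 · 197 + 94
  197 = 2 · 94 + 9
  94 = 10 · 9 + 4
  9 = 2 · 4 + 1
  4 = 4 · 1 + 0
gcd(488, 197) = 1.
Track Bezout coefficients alongside the remainders: start with r₀ = 488 = a·1 + b·0 (s = 1, t = 0) and r₁ = 197 = a·0 + b·1 (s = 0, t = 1); each new remainder r_{k+1} = r_{k-1} − q_k·r_k inherits s_{k+1} = s_{k-1} − q_k·s_k, t_{k+1} = t_{k-1} − q_k·t_k, so r_k = a·s_k + b·t_k at every step:
  q = 2: r = 94, s = 1 − 2·0 = 1, t = 0 − 2·1 = -2  (check: 488·1 + 197·(-2) = 94)
  q = 2: r = 9, s = 0 − 2·1 = -2, t = 1 − 2·(-2) = 5  (check: 488·(-2) + 197·5 = 9)
  q = 10: r = 4, s = 1 − 10·(-2) = 21, t = -2 − 10·5 = -52  (check: 488·21 + 197·(-52) = 4)
  q = 2: r = 1, s = -2 − 2·21 = -44, t = 5 − 2·(-52) = 109  (check: 488·(-44) + 197·109 = 1)
The row with r = 1 (the gcd) gives the Bezout coefficients s = -44, t = 109.
Result: 488 · (-44) + 197 · (109) = 1.

gcd(488, 197) = 1; s = -44, t = 109 (check: 488·(-44) + 197·109 = 1).


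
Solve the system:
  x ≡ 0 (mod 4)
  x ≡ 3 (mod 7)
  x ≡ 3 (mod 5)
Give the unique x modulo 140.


Moduli 4, 7, 5 are pairwise coprime; by CRT there is a unique solution modulo M = 4 · 7 · 5 = 140.
Solve pairwise, accumulating the modulus:
  Start with x ≡ 0 (mod 4).
  Combine with x ≡ 3 (mod 7): since gcd(4, 7) = 1, we get a unique residue mod 28.
    Write x = 0 + 4·t and substitute into x ≡ 3 (mod 7): 4·t ≡ 3 − 0 = 3 (mod 7).
    The inverse of 4 mod 7 is 2 (since 4·2 = 8 = 1·7 + 1), so t ≡ 2·3 = 6 ≡ 6 (mod 7).
    Then x = 0 + 4·6 = 24, valid modulo lcm(4, 7) = 28: x ≡ 24 (mod 28).
  Combine with x ≡ 3 (mod 5): since gcd(28, 5) = 1, we get a unique residue mod 140.
    Write x = 24 + 28·t and substitute into x ≡ 3 (mod 5): 28·t ≡ 3 − 24 = -21 (mod 5).
    Reduce coefficients mod 5: 3·t ≡ 4 (mod 5).
    The inverse of 3 mod 5 is 2 (since 3·2 = 6 = 1·5 + 1), so t ≡ 2·4 = 8 ≡ 3 (mod 5).
    Then x = 24 + 28·3 = 108, valid modulo lcm(28, 5) = 140: x ≡ 108 (mod 140).
Verify: 108 mod 4 = 0 ✓, 108 mod 7 = 3 ✓, 108 mod 5 = 3 ✓.

x ≡ 108 (mod 140).


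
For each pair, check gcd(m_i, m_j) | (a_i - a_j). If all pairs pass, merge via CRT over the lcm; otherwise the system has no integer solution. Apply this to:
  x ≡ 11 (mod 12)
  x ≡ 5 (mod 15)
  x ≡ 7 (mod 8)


Moduli 12, 15, 8 are not pairwise coprime, so CRT works modulo lcm(m_i) when all pairwise compatibility conditions hold.
Pairwise compatibility: gcd(m_i, m_j) must divide a_i - a_j for every pair.
Merge one congruence at a time:
  Start: x ≡ 11 (mod 12).
  Combine with x ≡ 5 (mod 15): gcd(12, 15) = 3; 5 - 11 = -6, which IS divisible by 3, so compatible.
    Write x = 11 + 12·t and substitute into x ≡ 5 (mod 15): 12·t ≡ 5 − 11 = -6 (mod 15).
    Divide the congruence (and modulus) by g = 3: 4·t ≡ -2 (mod 5).
    Reduce coefficients mod 5: 4·t ≡ 3 (mod 5).
    The inverse of 4 mod 5 is 4 (since 4·4 = 16 = 3·5 + 1), so t ≡ 4·3 = 12 ≡ 2 (mod 5).
    Then x = 11 + 12·2 = 35, valid modulo lcm(12, 15) = 60: x ≡ 35 (mod 60).
  Combine with x ≡ 7 (mod 8): gcd(60, 8) = 4; 7 - 35 = -28, which IS divisible by 4, so compatible.
    Write x = 35 + 60·t and substitute into x ≡ 7 (mod 8): 60·t ≡ 7 − 35 = -28 (mod 8).
    Divide the congruence (and modulus) by g = 4: 15·t ≡ -7 (mod 2).
    Reduce coefficients mod 2: 1·t ≡ 1 (mod 2).
    So t ≡ 1 (mod 2).
    Then x = 35 + 60·1 = 95, valid modulo lcm(60, 8) = 120: x ≡ 95 (mod 120).
Verify: 95 mod 12 = 11, 95 mod 15 = 5, 95 mod 8 = 7.

x ≡ 95 (mod 120).


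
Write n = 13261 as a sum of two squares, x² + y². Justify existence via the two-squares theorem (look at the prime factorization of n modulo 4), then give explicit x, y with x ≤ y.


Step 1: Factor n = 13261 = 89 · 149.
Step 2: Check the mod-4 condition on each prime factor: 89 ≡ 1 (mod 4), exponent 1; 149 ≡ 1 (mod 4), exponent 1.
All primes ≡ 3 (mod 4) appear to even exponent (or don't appear), so by the two-squares theorem n IS expressible as a sum of two squares.
Step 3: Build a representation. Here n = 89 · 149 is a product of primes ≡ 1 (mod 4). Each prime p ≡ 1 (mod 4) is itself a sum of two squares; find a² by testing p − a² for a perfect square:
  89: 89 − 1² = 88, 89 − 2² = 85, 89 − 3² = 80, 89 − 4² = 73, 89 − 5² = 64 = 8² ⇒ 89 = 5² + 8².
  149: 149 − 1² = 148, 149 − 2² = 145, 149 − 3² = 140, 149 − 4² = 133, 149 − 5² = 124, 149 − 6² = 113, 149 − 7² = 100 = 10² ⇒ 149 = 7² + 10².
  Combine using the Brahmagupta–Fibonacci identity (a² + b²)(c² + d²) = (ac − bd)² + (ad + bc)² = (ac + bd)² + (ad − bc)²:
  89 · 149 = 13261: from (5² + 8²)(7² + 10²), take (5·7 − 8·10, 5·10 + 8·7) = (35 − 80, 50 + 56) = (-45, 106); dropping signs (only squares matter) gives (45, 106); check 45² + 106² = 2025 + 11236 = 13261 ✓.
Step 4: Order so x ≤ y and verify: 45² + 106² = 2025 + 11236 = 13261 = n. ✓

n = 13261 = 45² + 106² (one valid representation with x ≤ y).


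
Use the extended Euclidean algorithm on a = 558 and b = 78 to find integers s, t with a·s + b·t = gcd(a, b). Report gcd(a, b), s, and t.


Euclidean algorithm on (558, 78) — divide until remainder is 0:
  558 = 7 · 78 + 12
  78 = 6 · 12 + 6
  12 = 2 · 6 + 0
gcd(558, 78) = 6.
Track Bezout coefficients alongside the remainders: start with r₀ = 558 = a·1 + b·0 (s = 1, t = 0) and r₁ = 78 = a·0 + b·1 (s = 0, t = 1); each new remainder r_{k+1} = r_{k-1} − q_k·r_k inherits s_{k+1} = s_{k-1} − q_k·s_k, t_{k+1} = t_{k-1} − q_k·t_k, so r_k = a·s_k + b·t_k at every step:
  q = 7: r = 12, s = 1 − 7·0 = 1, t = 0 − 7·1 = -7  (check: 558·1 + 78·(-7) = 12)
  q = 6: r = 6, s = 0 − 6·1 = -6, t = 1 − 6·(-7) = 43  (check: 558·(-6) + 78·43 = 6)
The row with r = 6 (the gcd) gives the Bezout coefficients s = -6, t = 43.
Result: 558 · (-6) + 78 · (43) = 6.

gcd(558, 78) = 6; s = -6, t = 43 (check: 558·(-6) + 78·43 = 6).


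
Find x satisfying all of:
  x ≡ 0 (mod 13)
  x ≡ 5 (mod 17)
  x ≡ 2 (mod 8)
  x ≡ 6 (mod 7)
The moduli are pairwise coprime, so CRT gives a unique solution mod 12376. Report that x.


Product of moduli M = 13 · 17 · 8 · 7 = 12376.
Merge one congruence at a time:
  Start: x ≡ 0 (mod 13).
  Combine with x ≡ 5 (mod 17); new modulus lcm = 221.
    Write x = 0 + 13·t and substitute into x ≡ 5 (mod 17): 13·t ≡ 5 − 0 = 5 (mod 17).
    The inverse of 13 mod 17 is 4 (since 13·4 = 52 = 3·17 + 1), so t ≡ 4·5 = 20 ≡ 3 (mod 17).
    Then x = 0 + 13·3 = 39, valid modulo lcm(13, 17) = 221: x ≡ 39 (mod 221).
  Combine with x ≡ 2 (mod 8); new modulus lcm = 1768.
    Write x = 39 + 221·t and substitute into x ≡ 2 (mod 8): 221·t ≡ 2 − 39 = -37 (mod 8).
    Reduce coefficients mod 8: 5·t ≡ 3 (mod 8).
    The inverse of 5 mod 8 is 5 (since 5·5 = 25 = 3·8 + 1), so t ≡ 5·3 = 15 ≡ 7 (mod 8).
    Then x = 39 + 221·7 = 1586, valid modulo lcm(221, 8) = 1768: x ≡ 1586 (mod 1768).
  Combine with x ≡ 6 (mod 7); new modulus lcm = 12376.
    Write x = 1586 + 1768·t and substitute into x ≡ 6 (mod 7): 1768·t ≡ 6 − 1586 = -1580 (mod 7).
    Reduce coefficients mod 7: 4·t ≡ 2 (mod 7).
    The inverse of 4 mod 7 is 2 (since 4·2 = 8 = 1·7 + 1), so t ≡ 2·2 = 4 ≡ 4 (mod 7).
    Then x = 1586 + 1768·4 = 8658, valid modulo lcm(1768, 7) = 12376: x ≡ 8658 (mod 12376).
Verify against each original: 8658 mod 13 = 0, 8658 mod 17 = 5, 8658 mod 8 = 2, 8658 mod 7 = 6.

x ≡ 8658 (mod 12376).


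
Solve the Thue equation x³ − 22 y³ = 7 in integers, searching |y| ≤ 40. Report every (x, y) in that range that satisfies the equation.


The equation is x³ - 22y³ = 7. For fixed y, x³ = 22·y³ + 7, so a solution requires the RHS to be a perfect cube.
Strategy: iterate y from -40 to 40, compute RHS = 22·y³ + 7, and check whether it is a (positive or negative) perfect cube.
Check small values of y:
  y = 0: RHS = 7 is not a perfect cube.
  y = 1: RHS = 29 is not a perfect cube.
  y = -1: RHS = -15 is not a perfect cube.
  y = 2: RHS = 183 is not a perfect cube.
  y = -2: RHS = -169 is not a perfect cube.
  y = 3: RHS = 601 is not a perfect cube.
  y = -3: RHS = -587 is not a perfect cube.
Continuing the search up to |y| = 40 finds no solutions either.
No (x, y) in the scanned range satisfies the equation.

No integer solutions with |y| ≤ 40.


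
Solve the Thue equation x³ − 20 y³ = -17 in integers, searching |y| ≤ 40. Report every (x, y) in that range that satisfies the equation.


The equation is x³ - 20y³ = -17. For fixed y, x³ = 20·y³ − 17, so a solution requires the RHS to be a perfect cube.
Strategy: iterate y from -40 to 40, compute RHS = 20·y³ − 17, and check whether it is a (positive or negative) perfect cube.
Check small values of y:
  y = 0: RHS = -17 is not a perfect cube.
  y = 1: RHS = 3 is not a perfect cube.
  y = -1: RHS = -37 is not a perfect cube.
  y = 2: RHS = 143 is not a perfect cube.
  y = -2: RHS = -177 is not a perfect cube.
  y = 3: RHS = 523 is not a perfect cube.
  y = -3: RHS = -557 is not a perfect cube.
Continuing the search up to |y| = 40 finds no solutions either.
No (x, y) in the scanned range satisfies the equation.

No integer solutions with |y| ≤ 40.


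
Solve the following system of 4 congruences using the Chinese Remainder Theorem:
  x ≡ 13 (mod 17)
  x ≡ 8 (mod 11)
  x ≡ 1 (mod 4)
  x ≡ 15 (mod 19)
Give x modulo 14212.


Product of moduli M = 17 · 11 · 4 · 19 = 14212.
Merge one congruence at a time:
  Start: x ≡ 13 (mod 17).
  Combine with x ≡ 8 (mod 11); new modulus lcm = 187.
    Write x = 13 + 17·t and substitute into x ≡ 8 (mod 11): 17·t ≡ 8 − 13 = -5 (mod 11).
    Reduce coefficients mod 11: 6·t ≡ 6 (mod 11).
    The inverse of 6 mod 11 is 2 (since 6·2 = 12 = 1·11 + 1), so t ≡ 2·6 = 12 ≡ 1 (mod 11).
    Then x = 13 + 17·1 = 30, valid modulo lcm(17, 11) = 187: x ≡ 30 (mod 187).
  Combine with x ≡ 1 (mod 4); new modulus lcm = 748.
    Write x = 30 + 187·t and substitute into x ≡ 1 (mod 4): 187·t ≡ 1 − 30 = -29 (mod 4).
    Reduce coefficients mod 4: 3·t ≡ 3 (mod 4).
    The inverse of 3 mod 4 is 3 (since 3·3 = 9 = 2·4 + 1), so t ≡ 3·3 = 9 ≡ 1 (mod 4).
    Then x = 30 + 187·1 = 217, valid modulo lcm(187, 4) = 748: x ≡ 217 (mod 748).
  Combine with x ≡ 15 (mod 19); new modulus lcm = 14212.
    Write x = 217 + 748·t and substitute into x ≡ 15 (mod 19): 748·t ≡ 15 − 217 = -202 (mod 19).
    Reduce coefficients mod 19: 7·t ≡ 7 (mod 19).
    The inverse of 7 mod 19 is 11 (since 7·11 = 77 = 4·19 + 1), so t ≡ 11·7 = 77 ≡ 1 (mod 19).
    Then x = 217 + 748·1 = 965, valid modulo lcm(748, 19) = 14212: x ≡ 965 (mod 14212).
Verify against each original: 965 mod 17 = 13, 965 mod 11 = 8, 965 mod 4 = 1, 965 mod 19 = 15.

x ≡ 965 (mod 14212).


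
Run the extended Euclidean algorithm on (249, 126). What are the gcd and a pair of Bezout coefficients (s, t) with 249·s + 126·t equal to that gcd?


Euclidean algorithm on (249, 126) — divide until remainder is 0:
  249 = 1 · 126 + 123
  126 = 1 · 123 + 3
  123 = 41 · 3 + 0
gcd(249, 126) = 3.
Track Bezout coefficients alongside the remainders: start with r₀ = 249 = a·1 + b·0 (s = 1, t = 0) and r₁ = 126 = a·0 + b·1 (s = 0, t = 1); each new remainder r_{k+1} = r_{k-1} − q_k·r_k inherits s_{k+1} = s_{k-1} − q_k·s_k, t_{k+1} = t_{k-1} − q_k·t_k, so r_k = a·s_k + b·t_k at every step:
  q = 1: r = 123, s = 1 − 1·0 = 1, t = 0 − 1·1 = -1  (check: 249·1 + 126·(-1) = 123)
  q = 1: r = 3, s = 0 − 1·1 = -1, t = 1 − 1·(-1) = 2  (check: 249·(-1) + 126·2 = 3)
The row with r = 3 (the gcd) gives the Bezout coefficients s = -1, t = 2.
Result: 249 · (-1) + 126 · (2) = 3.

gcd(249, 126) = 3; s = -1, t = 2 (check: 249·(-1) + 126·2 = 3).


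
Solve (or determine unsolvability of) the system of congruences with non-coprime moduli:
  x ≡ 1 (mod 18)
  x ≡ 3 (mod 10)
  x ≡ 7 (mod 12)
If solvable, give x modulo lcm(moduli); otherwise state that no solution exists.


Moduli 18, 10, 12 are not pairwise coprime, so CRT works modulo lcm(m_i) when all pairwise compatibility conditions hold.
Pairwise compatibility: gcd(m_i, m_j) must divide a_i - a_j for every pair.
Merge one congruence at a time:
  Start: x ≡ 1 (mod 18).
  Combine with x ≡ 3 (mod 10): gcd(18, 10) = 2; 3 - 1 = 2, which IS divisible by 2, so compatible.
    Write x = 1 + 18·t and substitute into x ≡ 3 (mod 10): 18·t ≡ 3 − 1 = 2 (mod 10).
    Divide the congruence (and modulus) by g = 2: 9·t ≡ 1 (mod 5).
    Reduce coefficients mod 5: 4·t ≡ 1 (mod 5).
    The inverse of 4 mod 5 is 4 (since 4·4 = 16 = 3·5 + 1), so t ≡ 4·1 = 4 ≡ 4 (mod 5).
    Then x = 1 + 18·4 = 73, valid modulo lcm(18, 10) = 90: x ≡ 73 (mod 90).
  Combine with x ≡ 7 (mod 12): gcd(90, 12) = 6; 7 - 73 = -66, which IS divisible by 6, so compatible.
    Write x = 73 + 90·t and substitute into x ≡ 7 (mod 12): 90·t ≡ 7 − 73 = -66 (mod 12).
    Divide the congruence (and modulus) by g = 6: 15·t ≡ -11 (mod 2).
    Reduce coefficients mod 2: 1·t ≡ 1 (mod 2).
    So t ≡ 1 (mod 2).
    Then x = 73 + 90·1 = 163, valid modulo lcm(90, 12) = 180: x ≡ 163 (mod 180).
Verify: 163 mod 18 = 1, 163 mod 10 = 3, 163 mod 12 = 7.

x ≡ 163 (mod 180).
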